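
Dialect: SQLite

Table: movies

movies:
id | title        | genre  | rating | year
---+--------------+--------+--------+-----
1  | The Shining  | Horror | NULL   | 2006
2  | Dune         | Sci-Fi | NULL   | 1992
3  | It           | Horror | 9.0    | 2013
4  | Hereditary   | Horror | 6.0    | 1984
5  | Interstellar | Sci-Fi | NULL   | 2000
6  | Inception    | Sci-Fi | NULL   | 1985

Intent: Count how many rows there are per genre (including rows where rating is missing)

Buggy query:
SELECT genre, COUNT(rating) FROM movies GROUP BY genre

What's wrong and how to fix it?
Bug: COUNT(rating) skips NULLs, so groups with missing rating are undercounted

Fix: Use COUNT(*) to count all rows regardless of NULL

Corrected query:
SELECT genre, COUNT(*) FROM movies GROUP BY genre

Result:
genre  | COUNT(*)
-------+---------
Horror | 3       
Sci-Fi | 3       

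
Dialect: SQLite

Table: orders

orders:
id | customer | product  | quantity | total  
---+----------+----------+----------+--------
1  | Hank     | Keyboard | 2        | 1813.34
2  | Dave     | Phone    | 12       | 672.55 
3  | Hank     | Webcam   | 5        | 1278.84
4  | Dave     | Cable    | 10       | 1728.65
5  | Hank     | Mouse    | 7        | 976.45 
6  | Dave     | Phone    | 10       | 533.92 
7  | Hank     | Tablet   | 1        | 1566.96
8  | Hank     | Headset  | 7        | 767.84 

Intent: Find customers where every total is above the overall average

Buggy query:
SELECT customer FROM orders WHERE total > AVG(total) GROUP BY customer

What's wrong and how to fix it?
Bug: WHERE evaluates per row before aggregation, so AVG() is unavailable

Fix: Compute the overall average in a scalar subquery and compare each group's MIN against it in HAVING

Corrected query:
SELECT customer FROM orders GROUP BY customer HAVING MIN(total) > (SELECT AVG(total) FROM orders)

Result:
(no rows)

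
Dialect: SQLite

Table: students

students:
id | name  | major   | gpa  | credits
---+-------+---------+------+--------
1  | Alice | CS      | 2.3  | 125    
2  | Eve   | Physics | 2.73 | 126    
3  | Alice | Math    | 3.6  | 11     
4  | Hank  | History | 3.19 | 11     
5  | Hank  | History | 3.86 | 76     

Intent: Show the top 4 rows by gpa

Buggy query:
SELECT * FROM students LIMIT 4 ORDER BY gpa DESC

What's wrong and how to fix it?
Bug: ORDER BY cannot follow LIMIT; LIMIT is the final clause

Fix: Sort with ORDER BY, then apply LIMIT

Corrected query:
SELECT * FROM students ORDER BY gpa DESC LIMIT 4

Result:
id | name  | major   | gpa  | credits
---+-------+---------+------+--------
5  | Hank  | History | 3.86 | 76     
3  | Alice | Math    | 3.6  | 11     
4  | Hank  | History | 3.19 | 11     
2  | Eve   | Physics | 2.73 | 126    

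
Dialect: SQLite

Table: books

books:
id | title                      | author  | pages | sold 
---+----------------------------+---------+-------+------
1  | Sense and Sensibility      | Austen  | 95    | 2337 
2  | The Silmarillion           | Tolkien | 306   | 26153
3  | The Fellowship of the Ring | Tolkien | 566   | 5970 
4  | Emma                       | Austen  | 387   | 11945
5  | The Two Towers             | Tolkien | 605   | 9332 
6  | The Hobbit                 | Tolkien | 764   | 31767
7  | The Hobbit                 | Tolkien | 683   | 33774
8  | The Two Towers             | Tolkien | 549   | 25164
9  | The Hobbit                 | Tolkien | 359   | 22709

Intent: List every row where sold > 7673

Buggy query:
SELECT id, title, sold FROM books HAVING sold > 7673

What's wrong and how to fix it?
Bug: HAVING filters the output of aggregation, but this query has no GROUP BY and no aggregate functions, so SQLite rejects it (HAVING clause on a non-aggregate query); the condition here is per row

Fix: Use WHERE for row-level filtering

Corrected query:
SELECT id, title, sold FROM books WHERE sold > 7673

Result:
id | title            | sold 
---+------------------+------
2  | The Silmarillion | 26153
4  | Emma             | 11945
5  | The Two Towers   | 9332 
6  | The Hobbit       | 31767
7  | The Hobbit       | 33774
8  | The Two Towers   | 25164
9  | The Hobbit       | 22709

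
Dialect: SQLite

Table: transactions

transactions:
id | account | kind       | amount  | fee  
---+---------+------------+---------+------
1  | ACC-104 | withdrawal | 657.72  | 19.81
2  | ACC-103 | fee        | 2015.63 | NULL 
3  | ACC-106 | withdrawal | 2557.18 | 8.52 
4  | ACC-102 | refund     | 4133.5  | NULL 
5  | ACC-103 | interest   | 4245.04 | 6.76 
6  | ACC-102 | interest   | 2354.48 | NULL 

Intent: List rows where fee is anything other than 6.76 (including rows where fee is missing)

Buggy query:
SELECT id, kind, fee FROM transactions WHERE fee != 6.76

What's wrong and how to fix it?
Bug: 'fee != 6.76' is unknown when fee is NULL, so NULL rows are silently excluded

Fix: Add an explicit OR fee IS NULL to include the missing-value rows

Corrected query:
SELECT id, kind, fee FROM transactions WHERE fee != 6.76 OR fee IS NULL

Result:
id | kind       | fee  
---+------------+------
1  | withdrawal | 19.81
2  | fee        | NULL 
3  | withdrawal | 8.52 
4  | refund     | NULL 
6  | interest   | NULL 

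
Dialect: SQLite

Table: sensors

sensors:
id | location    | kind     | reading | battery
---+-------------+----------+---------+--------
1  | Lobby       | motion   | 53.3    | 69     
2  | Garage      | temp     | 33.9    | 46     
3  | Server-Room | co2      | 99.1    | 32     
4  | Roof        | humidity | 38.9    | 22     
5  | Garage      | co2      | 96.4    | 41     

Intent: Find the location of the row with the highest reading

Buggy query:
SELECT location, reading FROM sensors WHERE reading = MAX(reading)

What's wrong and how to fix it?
Bug: WHERE is evaluated per row; an aggregate over the whole table isn't defined there

Fix: Wrap MAX in a scalar subquery so WHERE compares against a single value

Corrected query:
SELECT location, reading FROM sensors WHERE reading = (SELECT MAX(reading) FROM sensors)

Result:
location    | reading
------------+--------
Server-Room | 99.1   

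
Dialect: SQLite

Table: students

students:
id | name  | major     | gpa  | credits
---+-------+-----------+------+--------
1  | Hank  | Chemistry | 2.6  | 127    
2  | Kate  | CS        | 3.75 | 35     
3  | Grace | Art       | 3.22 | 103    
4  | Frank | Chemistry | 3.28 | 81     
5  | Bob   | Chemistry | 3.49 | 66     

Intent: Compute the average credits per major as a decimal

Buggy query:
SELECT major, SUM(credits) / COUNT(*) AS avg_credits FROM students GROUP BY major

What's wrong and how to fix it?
Bug: Both operands are integers, so '/' performs integer division and truncates

Fix: Cast one side to REAL so the division keeps the fractional part

Corrected query:
SELECT major, SUM(credits) * 1.0 / COUNT(*) AS avg_credits FROM students GROUP BY major

Result:
major     | avg_credits
----------+------------
Art       | 103        
CS        | 35         
Chemistry | 91.333333  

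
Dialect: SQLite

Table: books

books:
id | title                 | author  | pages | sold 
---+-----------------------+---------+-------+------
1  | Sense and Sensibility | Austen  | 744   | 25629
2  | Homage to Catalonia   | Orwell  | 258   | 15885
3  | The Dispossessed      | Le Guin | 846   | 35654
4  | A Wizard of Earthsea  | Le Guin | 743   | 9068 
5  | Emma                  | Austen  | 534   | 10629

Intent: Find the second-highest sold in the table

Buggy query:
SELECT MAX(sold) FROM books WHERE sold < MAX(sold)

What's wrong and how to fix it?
Bug: The inner MAX is an aggregate inside WHERE, which is not allowed

Fix: Put the inner MAX in a scalar subquery

Corrected query:
SELECT MAX(sold) FROM books WHERE sold < (SELECT MAX(sold) FROM books)

Result:
MAX(sold)
---------
25629    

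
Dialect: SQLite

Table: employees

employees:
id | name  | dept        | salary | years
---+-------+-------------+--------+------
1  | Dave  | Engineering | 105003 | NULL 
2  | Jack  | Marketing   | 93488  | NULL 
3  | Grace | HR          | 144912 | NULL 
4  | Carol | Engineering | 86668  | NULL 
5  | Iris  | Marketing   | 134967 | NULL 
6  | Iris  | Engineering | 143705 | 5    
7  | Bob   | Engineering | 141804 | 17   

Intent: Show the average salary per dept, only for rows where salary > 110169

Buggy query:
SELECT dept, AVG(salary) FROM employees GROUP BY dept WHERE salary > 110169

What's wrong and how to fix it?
Bug: Row-level WHERE must come before GROUP BY in the clause order

Fix: Place WHERE between FROM and GROUP BY

Corrected query:
SELECT dept, AVG(salary) FROM employees WHERE salary > 110169 GROUP BY dept

Result:
dept        | AVG(salary)
------------+------------
Engineering | 142754.5   
HR          | 144912     
Marketing   | 134967     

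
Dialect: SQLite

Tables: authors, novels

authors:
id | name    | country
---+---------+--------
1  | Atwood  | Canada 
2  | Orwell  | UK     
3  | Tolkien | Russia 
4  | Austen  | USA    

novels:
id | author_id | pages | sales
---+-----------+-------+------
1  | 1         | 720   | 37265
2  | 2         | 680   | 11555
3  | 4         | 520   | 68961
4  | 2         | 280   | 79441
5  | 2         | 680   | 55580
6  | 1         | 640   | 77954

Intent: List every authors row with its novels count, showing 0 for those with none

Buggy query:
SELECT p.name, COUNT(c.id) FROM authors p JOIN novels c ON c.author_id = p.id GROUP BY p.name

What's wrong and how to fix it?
Bug: INNER JOIN drops authors rows that have no matching novels rows

Fix: Switch to LEFT JOIN to retain unmatched parent rows

Corrected query:
SELECT p.name, COUNT(c.id) FROM authors p LEFT JOIN novels c ON c.author_id = p.id GROUP BY p.name

Result:
name    | COUNT(c.id)
--------+------------
Atwood  | 2          
Austen  | 1          
Orwell  | 3          
Tolkien | 0          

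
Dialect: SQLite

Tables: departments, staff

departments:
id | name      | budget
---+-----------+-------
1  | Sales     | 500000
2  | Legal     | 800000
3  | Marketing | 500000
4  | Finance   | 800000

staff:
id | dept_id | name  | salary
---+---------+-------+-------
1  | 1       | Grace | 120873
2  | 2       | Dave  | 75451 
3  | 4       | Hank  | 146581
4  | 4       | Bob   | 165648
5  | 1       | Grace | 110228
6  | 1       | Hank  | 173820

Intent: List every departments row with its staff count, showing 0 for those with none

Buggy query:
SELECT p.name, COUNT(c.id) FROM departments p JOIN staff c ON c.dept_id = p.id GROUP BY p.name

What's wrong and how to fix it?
Bug: INNER JOIN drops departments rows that have no matching staff rows

Fix: Use LEFT JOIN so parents without children still appear (COUNT(c.id) gives 0)

Corrected query:
SELECT p.name, COUNT(c.id) FROM departments p LEFT JOIN staff c ON c.dept_id = p.id GROUP BY p.name

Result:
name      | COUNT(c.id)
----------+------------
Finance   | 2          
Legal     | 1          
Marketing | 0          
Sales     | 3          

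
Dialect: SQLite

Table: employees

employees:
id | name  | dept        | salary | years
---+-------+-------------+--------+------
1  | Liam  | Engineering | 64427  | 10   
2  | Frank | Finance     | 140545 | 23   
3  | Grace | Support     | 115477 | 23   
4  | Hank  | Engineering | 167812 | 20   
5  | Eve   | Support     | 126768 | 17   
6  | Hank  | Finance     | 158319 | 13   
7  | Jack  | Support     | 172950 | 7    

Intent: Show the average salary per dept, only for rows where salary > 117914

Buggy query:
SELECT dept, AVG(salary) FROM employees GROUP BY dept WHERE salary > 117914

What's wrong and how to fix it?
Bug: Row-level WHERE must come before GROUP BY in the clause order

Fix: Place WHERE between FROM and GROUP BY

Corrected query:
SELECT dept, AVG(salary) FROM employees WHERE salary > 117914 GROUP BY dept

Result:
dept        | AVG(salary)
------------+------------
Engineering | 167812     
Finance     | 149432     
Support     | 149859     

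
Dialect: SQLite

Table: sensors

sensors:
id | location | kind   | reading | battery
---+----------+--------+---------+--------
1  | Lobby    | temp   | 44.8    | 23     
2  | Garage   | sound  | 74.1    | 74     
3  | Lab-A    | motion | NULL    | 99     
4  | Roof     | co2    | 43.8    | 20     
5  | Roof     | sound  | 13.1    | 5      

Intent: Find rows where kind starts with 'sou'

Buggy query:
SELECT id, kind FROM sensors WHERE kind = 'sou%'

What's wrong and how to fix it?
Bug: Wildcards only work with LIKE; '=' treats '%' as a literal character

Fix: Use LIKE for wildcard pattern matching

Corrected query:
SELECT id, kind FROM sensors WHERE kind LIKE 'sou%'

Result:
id | kind 
---+------
2  | sound
5  | sound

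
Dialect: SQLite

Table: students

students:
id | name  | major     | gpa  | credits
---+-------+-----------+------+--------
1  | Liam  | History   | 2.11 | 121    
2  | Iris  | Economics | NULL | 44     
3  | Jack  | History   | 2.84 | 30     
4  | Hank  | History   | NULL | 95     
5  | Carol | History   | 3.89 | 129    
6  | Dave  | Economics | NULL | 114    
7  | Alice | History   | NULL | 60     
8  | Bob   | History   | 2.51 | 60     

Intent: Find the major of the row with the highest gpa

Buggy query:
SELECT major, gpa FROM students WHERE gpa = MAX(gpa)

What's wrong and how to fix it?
Bug: MAX(gpa) is an aggregate and cannot be used directly in WHERE

Fix: Wrap MAX in a scalar subquery so WHERE compares against a single value

Corrected query:
SELECT major, gpa FROM students WHERE gpa = (SELECT MAX(gpa) FROM students)

Result:
major   | gpa 
--------+-----
History | 3.89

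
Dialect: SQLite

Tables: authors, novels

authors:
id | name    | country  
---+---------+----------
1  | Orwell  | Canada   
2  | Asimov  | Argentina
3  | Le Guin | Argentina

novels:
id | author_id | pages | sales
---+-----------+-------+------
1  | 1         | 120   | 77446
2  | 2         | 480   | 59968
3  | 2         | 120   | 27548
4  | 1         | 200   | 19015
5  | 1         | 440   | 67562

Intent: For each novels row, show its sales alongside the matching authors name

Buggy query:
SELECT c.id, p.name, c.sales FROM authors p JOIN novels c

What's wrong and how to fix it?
Bug: Missing join condition: each novels row is matched to all authors rows instead of just its own

Fix: Add ON c.author_id = p.id to the JOIN

Corrected query:
SELECT c.id, p.name, c.sales FROM authors p JOIN novels c ON c.author_id = p.id

Result:
id | name   | sales
---+--------+------
1  | Orwell | 77446
2  | Asimov | 59968
3  | Asimov | 27548
4  | Orwell | 19015
5  | Orwell | 67562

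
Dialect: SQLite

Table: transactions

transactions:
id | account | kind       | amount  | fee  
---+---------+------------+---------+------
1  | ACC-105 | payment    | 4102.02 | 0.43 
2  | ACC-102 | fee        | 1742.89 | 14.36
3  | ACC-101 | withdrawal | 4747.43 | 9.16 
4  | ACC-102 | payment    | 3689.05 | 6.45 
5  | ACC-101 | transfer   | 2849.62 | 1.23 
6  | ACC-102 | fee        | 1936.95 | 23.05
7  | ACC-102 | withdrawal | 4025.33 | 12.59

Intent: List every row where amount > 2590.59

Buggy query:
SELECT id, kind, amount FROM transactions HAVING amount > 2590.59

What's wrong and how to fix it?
Bug: HAVING filters the output of aggregation, but this query has no GROUP BY and no aggregate functions, so SQLite rejects it (HAVING clause on a non-aggregate query); the condition here is per row

Fix: Replace HAVING with WHERE since the condition applies to individual rows

Corrected query:
SELECT id, kind, amount FROM transactions WHERE amount > 2590.59

Result:
id | kind       | amount 
---+------------+--------
1  | payment    | 4102.02
3  | withdrawal | 4747.43
4  | payment    | 3689.05
5  | transfer   | 2849.62
7  | withdrawal | 4025.33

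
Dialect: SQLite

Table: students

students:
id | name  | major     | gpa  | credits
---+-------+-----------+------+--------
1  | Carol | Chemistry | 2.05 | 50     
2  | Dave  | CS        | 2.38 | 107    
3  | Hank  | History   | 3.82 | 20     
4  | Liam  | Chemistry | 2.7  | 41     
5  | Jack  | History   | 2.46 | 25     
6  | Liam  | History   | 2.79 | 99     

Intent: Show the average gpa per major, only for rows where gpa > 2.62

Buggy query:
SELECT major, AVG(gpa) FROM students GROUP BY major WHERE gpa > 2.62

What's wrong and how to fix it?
Bug: Row-level WHERE must come before GROUP BY in the clause order

Fix: Place WHERE between FROM and GROUP BY

Corrected query:
SELECT major, AVG(gpa) FROM students WHERE gpa > 2.62 GROUP BY major

Result:
major     | AVG(gpa)
----------+---------
Chemistry | 2.7     
History   | 3.305   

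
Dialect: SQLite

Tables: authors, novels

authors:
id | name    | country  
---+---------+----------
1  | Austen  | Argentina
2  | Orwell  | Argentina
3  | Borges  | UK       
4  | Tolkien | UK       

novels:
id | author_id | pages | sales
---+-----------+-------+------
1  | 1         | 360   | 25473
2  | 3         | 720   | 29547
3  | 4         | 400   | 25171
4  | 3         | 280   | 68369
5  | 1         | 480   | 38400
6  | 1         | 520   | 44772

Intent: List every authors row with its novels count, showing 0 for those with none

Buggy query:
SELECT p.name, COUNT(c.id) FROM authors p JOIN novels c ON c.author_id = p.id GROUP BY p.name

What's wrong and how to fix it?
Bug: INNER JOIN drops authors rows that have no matching novels rows

Fix: Use LEFT JOIN so parents without children still appear (COUNT(c.id) gives 0)

Corrected query:
SELECT p.name, COUNT(c.id) FROM authors p LEFT JOIN novels c ON c.author_id = p.id GROUP BY p.name

Result:
name    | COUNT(c.id)
--------+------------
Austen  | 3          
Borges  | 2          
Orwell  | 0          
Tolkien | 1          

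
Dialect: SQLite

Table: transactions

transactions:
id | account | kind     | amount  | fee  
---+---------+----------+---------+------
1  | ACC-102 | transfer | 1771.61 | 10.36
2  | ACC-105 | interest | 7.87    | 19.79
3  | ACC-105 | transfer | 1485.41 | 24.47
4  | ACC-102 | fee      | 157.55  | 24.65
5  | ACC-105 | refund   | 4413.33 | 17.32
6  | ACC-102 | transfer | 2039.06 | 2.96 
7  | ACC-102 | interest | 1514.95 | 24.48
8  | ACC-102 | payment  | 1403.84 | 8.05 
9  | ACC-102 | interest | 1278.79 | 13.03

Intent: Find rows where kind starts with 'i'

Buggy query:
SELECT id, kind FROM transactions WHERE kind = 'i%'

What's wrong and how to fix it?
Bug: '=' compares the literal string including the % character; pattern matching needs LIKE

Fix: Use LIKE for wildcard pattern matching

Corrected query:
SELECT id, kind FROM transactions WHERE kind LIKE 'i%'

Result:
id | kind    
---+---------
2  | interest
7  | interest
9  | interest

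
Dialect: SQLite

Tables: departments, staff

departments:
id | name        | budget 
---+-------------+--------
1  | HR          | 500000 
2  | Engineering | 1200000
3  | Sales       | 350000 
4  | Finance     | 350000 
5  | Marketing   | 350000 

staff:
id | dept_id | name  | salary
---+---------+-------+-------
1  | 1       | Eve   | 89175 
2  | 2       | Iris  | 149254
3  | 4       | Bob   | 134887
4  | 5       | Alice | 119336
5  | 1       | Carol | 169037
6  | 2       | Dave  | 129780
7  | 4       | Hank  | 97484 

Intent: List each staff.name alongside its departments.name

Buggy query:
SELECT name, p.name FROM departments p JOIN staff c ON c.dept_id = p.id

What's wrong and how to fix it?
Bug: Both tables have a 'name' column; the unqualified reference is ambiguous

Fix: Qualify the column with its table alias (c.name)

Corrected query:
SELECT c.name, p.name FROM departments p JOIN staff c ON c.dept_id = p.id

Result:
name  | name       
------+------------
Eve   | HR         
Iris  | Engineering
Bob   | Finance    
Alice | Marketing  
Carol | HR         
Dave  | Engineering
Hank  | Finance    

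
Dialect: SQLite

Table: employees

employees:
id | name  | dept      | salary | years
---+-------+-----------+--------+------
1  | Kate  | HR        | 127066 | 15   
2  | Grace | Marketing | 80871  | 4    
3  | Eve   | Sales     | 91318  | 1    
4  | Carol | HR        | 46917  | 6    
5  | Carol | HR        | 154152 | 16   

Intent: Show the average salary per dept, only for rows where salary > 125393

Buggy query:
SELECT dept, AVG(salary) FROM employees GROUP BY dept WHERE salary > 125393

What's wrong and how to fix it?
Bug: Row-level WHERE must come before GROUP BY in the clause order

Fix: Place WHERE between FROM and GROUP BY

Corrected query:
SELECT dept, AVG(salary) FROM employees WHERE salary > 125393 GROUP BY dept

Result:
dept | AVG(salary)
-----+------------
HR   | 140609     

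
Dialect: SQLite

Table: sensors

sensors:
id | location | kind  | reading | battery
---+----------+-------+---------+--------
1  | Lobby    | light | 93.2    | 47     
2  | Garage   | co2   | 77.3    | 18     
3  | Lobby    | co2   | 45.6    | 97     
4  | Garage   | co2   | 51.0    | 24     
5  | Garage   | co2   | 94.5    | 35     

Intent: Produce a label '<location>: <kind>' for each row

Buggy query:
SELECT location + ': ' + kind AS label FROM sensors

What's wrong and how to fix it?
Bug: SQLite uses || for string concatenation; + coerces text to numbers (yielding 0)

Fix: Replace + with || to concatenate text

Corrected query:
SELECT location || ': ' || kind AS label FROM sensors

Result:
label       
------------
Lobby: light
Garage: co2 
Lobby: co2  
Garage: co2 
Garage: co2 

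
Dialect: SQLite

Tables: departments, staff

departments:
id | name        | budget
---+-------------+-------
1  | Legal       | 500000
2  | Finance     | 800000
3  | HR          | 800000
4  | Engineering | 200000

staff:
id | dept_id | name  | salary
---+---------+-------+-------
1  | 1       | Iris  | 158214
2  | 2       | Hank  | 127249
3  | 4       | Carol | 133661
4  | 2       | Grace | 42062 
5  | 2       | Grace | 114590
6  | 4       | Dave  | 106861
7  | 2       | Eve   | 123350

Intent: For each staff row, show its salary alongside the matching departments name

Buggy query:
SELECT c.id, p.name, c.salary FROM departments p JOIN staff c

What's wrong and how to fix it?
Bug: Missing join condition: each staff row is matched to all departments rows instead of just its own

Fix: Specify the join condition linking the foreign key to the parent id

Corrected query:
SELECT c.id, p.name, c.salary FROM departments p JOIN staff c ON c.dept_id = p.id

Result:
id | name        | salary
---+-------------+-------
1  | Legal       | 158214
2  | Finance     | 127249
3  | Engineering | 133661
4  | Finance     | 42062 
5  | Finance     | 114590
6  | Engineering | 106861
7  | Finance     | 123350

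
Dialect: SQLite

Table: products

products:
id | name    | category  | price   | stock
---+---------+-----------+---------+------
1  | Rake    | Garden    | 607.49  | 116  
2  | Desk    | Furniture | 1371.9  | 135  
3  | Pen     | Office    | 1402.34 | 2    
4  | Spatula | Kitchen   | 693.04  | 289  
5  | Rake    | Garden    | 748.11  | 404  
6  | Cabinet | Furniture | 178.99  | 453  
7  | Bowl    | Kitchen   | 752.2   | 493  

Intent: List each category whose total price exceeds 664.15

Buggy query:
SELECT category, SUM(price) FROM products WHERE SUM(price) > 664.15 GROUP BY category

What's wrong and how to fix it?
Bug: WHERE runs before GROUP BY, so aggregates aren't available there

Fix: Move the aggregate condition to a HAVING clause

Corrected query:
SELECT category, SUM(price) FROM products GROUP BY category HAVING SUM(price) > 664.15

Result:
category  | SUM(price)
----------+-----------
Furniture | 1550.89   
Garden    | 1355.6    
Kitchen   | 1445.24   
Office    | 1402.34   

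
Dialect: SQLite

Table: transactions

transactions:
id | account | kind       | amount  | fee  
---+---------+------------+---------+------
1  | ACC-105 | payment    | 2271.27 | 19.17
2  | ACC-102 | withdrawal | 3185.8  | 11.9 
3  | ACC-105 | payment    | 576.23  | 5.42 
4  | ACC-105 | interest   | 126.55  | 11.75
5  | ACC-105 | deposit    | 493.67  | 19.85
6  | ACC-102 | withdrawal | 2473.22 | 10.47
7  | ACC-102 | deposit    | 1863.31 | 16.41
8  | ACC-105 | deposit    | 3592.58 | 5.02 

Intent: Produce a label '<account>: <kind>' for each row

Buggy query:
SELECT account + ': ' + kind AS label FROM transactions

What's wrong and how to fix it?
Bug: '+' is numeric addition; on text columns SQLite converts them to 0 instead of concatenating

Fix: Use the || operator for string concatenation

Corrected query:
SELECT account || ': ' || kind AS label FROM transactions

Result:
label              
-------------------
ACC-105: payment   
ACC-102: withdrawal
ACC-105: payment   
ACC-105: interest  
ACC-105: deposit   
ACC-102: withdrawal
ACC-102: deposit   
ACC-105: deposit   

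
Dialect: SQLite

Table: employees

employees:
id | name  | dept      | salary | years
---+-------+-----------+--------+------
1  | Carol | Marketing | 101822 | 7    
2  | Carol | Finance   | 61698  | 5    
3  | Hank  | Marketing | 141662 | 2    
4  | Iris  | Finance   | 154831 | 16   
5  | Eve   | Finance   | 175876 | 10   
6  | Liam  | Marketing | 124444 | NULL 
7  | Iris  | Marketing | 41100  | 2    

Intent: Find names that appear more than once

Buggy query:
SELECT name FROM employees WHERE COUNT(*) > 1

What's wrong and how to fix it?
Bug: WHERE can't reference COUNT(*); aggregates are computed after WHERE

Fix: Group first, then use HAVING for the count condition

Corrected query:
SELECT name FROM employees GROUP BY name HAVING COUNT(*) > 1

Result:
name 
-----
Carol
Iris 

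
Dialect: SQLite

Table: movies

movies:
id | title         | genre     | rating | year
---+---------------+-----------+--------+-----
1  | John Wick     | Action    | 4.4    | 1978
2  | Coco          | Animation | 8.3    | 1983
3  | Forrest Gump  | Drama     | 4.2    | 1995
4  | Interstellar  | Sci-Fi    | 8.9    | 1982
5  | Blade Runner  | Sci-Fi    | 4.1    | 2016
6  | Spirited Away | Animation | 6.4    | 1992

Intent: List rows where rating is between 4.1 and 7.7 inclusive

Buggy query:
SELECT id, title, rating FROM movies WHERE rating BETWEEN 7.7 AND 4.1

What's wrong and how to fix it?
Bug: BETWEEN expects the lower bound first; with 7.7 AND 4.1 the range is empty

Fix: Swap the bounds so the smaller value comes first

Corrected query:
SELECT id, title, rating FROM movies WHERE rating BETWEEN 4.1 AND 7.7

Result:
id | title         | rating
---+---------------+-------
1  | John Wick     | 4.4   
3  | Forrest Gump  | 4.2   
5  | Blade Runner  | 4.1   
6  | Spirited Away | 6.4   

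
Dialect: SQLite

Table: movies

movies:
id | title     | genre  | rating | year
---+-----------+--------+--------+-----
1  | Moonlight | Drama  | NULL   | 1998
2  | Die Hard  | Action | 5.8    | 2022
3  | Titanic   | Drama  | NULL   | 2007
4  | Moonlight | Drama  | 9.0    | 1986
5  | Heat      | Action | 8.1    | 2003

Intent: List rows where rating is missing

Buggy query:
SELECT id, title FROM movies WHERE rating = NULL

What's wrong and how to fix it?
Bug: '= NULL' is always unknown in SQL three-valued logic, so no rows match

Fix: Use IS NULL to test for NULL

Corrected query:
SELECT id, title FROM movies WHERE rating IS NULL

Result:
id | title    
---+----------
1  | Moonlight
3  | Titanic  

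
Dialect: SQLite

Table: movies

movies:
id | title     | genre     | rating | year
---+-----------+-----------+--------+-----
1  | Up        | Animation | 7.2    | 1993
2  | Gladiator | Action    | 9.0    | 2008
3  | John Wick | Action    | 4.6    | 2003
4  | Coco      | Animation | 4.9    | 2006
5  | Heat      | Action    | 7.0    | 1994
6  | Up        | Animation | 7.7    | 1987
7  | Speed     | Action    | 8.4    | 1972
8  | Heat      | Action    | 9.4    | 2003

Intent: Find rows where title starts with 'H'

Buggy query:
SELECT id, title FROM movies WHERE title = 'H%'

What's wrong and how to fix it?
Bug: Wildcards only work with LIKE; '=' treats '%' as a literal character

Fix: Use LIKE for wildcard pattern matching

Corrected query:
SELECT id, title FROM movies WHERE title LIKE 'H%'

Result:
id | title
---+------
5  | Heat 
8  | Heat 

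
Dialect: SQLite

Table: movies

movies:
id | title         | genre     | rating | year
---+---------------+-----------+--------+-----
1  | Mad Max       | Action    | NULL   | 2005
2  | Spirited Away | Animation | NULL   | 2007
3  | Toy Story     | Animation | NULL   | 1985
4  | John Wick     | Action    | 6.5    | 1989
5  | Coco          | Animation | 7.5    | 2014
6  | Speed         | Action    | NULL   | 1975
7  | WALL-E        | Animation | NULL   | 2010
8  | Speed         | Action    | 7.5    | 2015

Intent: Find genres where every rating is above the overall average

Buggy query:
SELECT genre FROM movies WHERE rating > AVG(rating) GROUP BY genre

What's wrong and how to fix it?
Bug: WHERE evaluates per row before aggregation, so AVG() is unavailable

Fix: Use a subquery for AVG and a HAVING MIN(...) filter so the condition holds for every row in the group

Corrected query:
SELECT genre FROM movies GROUP BY genre HAVING MIN(rating) > (SELECT AVG(rating) FROM movies)

Result:
genre    
---------
Animation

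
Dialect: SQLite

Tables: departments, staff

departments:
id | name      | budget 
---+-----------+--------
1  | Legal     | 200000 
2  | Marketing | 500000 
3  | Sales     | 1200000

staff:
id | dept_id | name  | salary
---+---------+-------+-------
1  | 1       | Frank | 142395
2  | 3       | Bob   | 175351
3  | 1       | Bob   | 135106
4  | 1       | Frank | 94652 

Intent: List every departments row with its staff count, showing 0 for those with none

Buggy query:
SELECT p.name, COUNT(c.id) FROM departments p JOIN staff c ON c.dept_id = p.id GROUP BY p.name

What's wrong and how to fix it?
Bug: INNER JOIN drops departments rows that have no matching staff rows

Fix: Use LEFT JOIN so parents without children still appear (COUNT(c.id) gives 0)

Corrected query:
SELECT p.name, COUNT(c.id) FROM departments p LEFT JOIN staff c ON c.dept_id = p.id GROUP BY p.name

Result:
name      | COUNT(c.id)
----------+------------
Legal     | 3          
Marketing | 0          
Sales     | 1          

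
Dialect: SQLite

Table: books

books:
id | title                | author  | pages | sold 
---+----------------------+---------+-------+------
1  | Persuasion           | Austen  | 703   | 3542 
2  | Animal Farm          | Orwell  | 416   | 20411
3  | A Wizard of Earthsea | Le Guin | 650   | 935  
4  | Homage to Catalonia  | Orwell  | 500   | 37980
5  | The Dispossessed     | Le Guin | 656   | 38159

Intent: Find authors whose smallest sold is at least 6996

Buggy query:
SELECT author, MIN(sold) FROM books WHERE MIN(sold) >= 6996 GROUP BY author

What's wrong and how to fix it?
Bug: MIN() in WHERE is a misuse of aggregate

Fix: Replace WHERE with HAVING after the GROUP BY

Corrected query:
SELECT author, MIN(sold) FROM books GROUP BY author HAVING MIN(sold) >= 6996

Result:
author | MIN(sold)
-------+----------
Orwell | 20411    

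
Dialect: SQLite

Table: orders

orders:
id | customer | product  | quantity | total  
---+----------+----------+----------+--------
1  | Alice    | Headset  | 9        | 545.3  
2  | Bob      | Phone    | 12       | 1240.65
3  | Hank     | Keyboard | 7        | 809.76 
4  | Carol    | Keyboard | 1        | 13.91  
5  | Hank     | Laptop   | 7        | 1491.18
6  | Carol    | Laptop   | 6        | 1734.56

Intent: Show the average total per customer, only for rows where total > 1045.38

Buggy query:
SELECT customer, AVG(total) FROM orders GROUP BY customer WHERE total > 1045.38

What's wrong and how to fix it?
Bug: Row-level WHERE must come before GROUP BY in the clause order

Fix: Move the WHERE clause before GROUP BY

Corrected query:
SELECT customer, AVG(total) FROM orders WHERE total > 1045.38 GROUP BY customer

Result:
customer | AVG(total)
---------+-----------
Bob      | 1240.65   
Carol    | 1734.56   
Hank     | 1491.18   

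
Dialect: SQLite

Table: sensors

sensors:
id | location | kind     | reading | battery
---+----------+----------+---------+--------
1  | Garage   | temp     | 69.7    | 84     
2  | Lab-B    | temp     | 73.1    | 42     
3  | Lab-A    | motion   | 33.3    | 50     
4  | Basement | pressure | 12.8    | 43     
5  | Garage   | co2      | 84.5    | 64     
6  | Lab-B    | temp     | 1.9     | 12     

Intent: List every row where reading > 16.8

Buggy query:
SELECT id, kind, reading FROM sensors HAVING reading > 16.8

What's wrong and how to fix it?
Bug: This is a non-aggregate query (no GROUP BY, no aggregates), so in SQLite the HAVING clause is invalid here; a row-level condition belongs in WHERE

Fix: Replace HAVING with WHERE since the condition applies to individual rows

Corrected query:
SELECT id, kind, reading FROM sensors WHERE reading > 16.8

Result:
id | kind   | reading
---+--------+--------
1  | temp   | 69.7   
2  | temp   | 73.1   
3  | motion | 33.3   
5  | co2    | 84.5   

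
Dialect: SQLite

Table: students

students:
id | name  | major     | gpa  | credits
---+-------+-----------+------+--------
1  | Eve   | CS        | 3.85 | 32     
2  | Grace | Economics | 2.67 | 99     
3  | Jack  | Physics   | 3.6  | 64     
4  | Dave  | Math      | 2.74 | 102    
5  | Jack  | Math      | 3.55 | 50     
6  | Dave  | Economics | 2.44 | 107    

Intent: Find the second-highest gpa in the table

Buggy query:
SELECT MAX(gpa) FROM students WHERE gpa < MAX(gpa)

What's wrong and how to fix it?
Bug: MAX(gpa) on the right of the comparison is an aggregate-in-WHERE error

Fix: Compute the overall MAX in a subquery, then take MAX of rows below it

Corrected query:
SELECT MAX(gpa) FROM students WHERE gpa < (SELECT MAX(gpa) FROM students)

Result:
MAX(gpa)
--------
3.6     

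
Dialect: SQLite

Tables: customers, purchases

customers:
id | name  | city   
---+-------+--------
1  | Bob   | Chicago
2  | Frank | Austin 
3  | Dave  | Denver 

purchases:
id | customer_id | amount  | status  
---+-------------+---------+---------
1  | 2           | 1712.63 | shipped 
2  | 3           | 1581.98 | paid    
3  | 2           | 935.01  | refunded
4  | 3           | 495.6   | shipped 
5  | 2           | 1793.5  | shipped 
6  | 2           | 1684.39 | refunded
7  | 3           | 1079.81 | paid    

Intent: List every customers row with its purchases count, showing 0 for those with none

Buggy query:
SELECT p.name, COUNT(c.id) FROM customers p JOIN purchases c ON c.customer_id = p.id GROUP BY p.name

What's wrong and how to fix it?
Bug: An inner join excludes parents with zero children

Fix: Switch to LEFT JOIN to retain unmatched parent rows

Corrected query:
SELECT p.name, COUNT(c.id) FROM customers p LEFT JOIN purchases c ON c.customer_id = p.id GROUP BY p.name

Result:
name  | COUNT(c.id)
------+------------
Bob   | 0          
Dave  | 3          
Frank | 4          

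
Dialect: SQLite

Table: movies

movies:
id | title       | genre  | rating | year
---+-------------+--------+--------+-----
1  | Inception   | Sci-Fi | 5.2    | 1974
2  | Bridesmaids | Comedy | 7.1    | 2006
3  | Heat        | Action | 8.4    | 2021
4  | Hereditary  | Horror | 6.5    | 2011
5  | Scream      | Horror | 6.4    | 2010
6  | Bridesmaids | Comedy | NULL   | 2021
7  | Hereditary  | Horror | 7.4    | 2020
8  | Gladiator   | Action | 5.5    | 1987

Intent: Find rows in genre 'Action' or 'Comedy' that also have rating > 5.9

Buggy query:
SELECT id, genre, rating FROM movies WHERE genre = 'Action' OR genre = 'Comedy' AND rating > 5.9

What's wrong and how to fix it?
Bug: Without parentheses, AND is evaluated before OR, so the rating filter only applies to the 'Comedy' branch

Fix: Add parentheses around the OR so the AND applies to both alternatives

Corrected query:
SELECT id, genre, rating FROM movies WHERE (genre = 'Action' OR genre = 'Comedy') AND rating > 5.9

Result:
id | genre  | rating
---+--------+-------
2  | Comedy | 7.1   
3  | Action | 8.4   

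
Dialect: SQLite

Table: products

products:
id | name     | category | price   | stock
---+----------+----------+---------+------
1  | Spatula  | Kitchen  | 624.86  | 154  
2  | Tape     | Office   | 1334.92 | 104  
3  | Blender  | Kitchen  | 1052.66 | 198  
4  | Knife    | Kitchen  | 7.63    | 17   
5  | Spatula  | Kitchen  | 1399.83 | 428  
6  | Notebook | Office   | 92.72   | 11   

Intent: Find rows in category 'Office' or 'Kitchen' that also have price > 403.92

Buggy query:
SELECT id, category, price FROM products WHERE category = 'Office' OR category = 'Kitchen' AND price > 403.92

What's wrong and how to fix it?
Bug: AND binds tighter than OR, so this parses as category = 'Office' OR (category = 'Kitchen' AND price > 403.92)

Fix: Add parentheses around the OR so the AND applies to both alternatives

Corrected query:
SELECT id, category, price FROM products WHERE (category = 'Office' OR category = 'Kitchen') AND price > 403.92

Result:
id | category | price  
---+----------+--------
1  | Kitchen  | 624.86 
2  | Office   | 1334.92
3  | Kitchen  | 1052.66
5  | Kitchen  | 1399.83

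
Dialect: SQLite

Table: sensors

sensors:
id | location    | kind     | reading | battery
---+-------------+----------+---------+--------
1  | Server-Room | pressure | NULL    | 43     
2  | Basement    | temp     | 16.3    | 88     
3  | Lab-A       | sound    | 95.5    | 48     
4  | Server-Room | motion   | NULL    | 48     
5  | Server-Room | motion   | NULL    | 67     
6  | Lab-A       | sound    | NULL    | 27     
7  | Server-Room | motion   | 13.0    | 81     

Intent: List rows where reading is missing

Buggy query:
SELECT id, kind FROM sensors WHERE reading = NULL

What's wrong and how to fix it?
Bug: '= NULL' is always unknown in SQL three-valued logic, so no rows match

Fix: Use IS NULL to test for NULL

Corrected query:
SELECT id, kind FROM sensors WHERE reading IS NULL

Result:
id | kind    
---+---------
1  | pressure
4  | motion  
5  | motion  
6  | sound   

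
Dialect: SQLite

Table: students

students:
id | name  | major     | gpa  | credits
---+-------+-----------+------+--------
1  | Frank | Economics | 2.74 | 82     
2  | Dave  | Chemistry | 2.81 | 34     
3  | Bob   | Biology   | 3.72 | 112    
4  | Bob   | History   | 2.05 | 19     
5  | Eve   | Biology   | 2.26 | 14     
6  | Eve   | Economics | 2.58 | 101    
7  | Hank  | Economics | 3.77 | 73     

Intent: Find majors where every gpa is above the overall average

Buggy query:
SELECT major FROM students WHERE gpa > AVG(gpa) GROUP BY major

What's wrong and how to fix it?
Bug: WHERE evaluates per row before aggregation, so AVG() is unavailable

Fix: Compute the overall average in a scalar subquery and compare each group's MIN against it in HAVING

Corrected query:
SELECT major FROM students GROUP BY major HAVING MIN(gpa) > (SELECT AVG(gpa) FROM students)

Result:
(no rows)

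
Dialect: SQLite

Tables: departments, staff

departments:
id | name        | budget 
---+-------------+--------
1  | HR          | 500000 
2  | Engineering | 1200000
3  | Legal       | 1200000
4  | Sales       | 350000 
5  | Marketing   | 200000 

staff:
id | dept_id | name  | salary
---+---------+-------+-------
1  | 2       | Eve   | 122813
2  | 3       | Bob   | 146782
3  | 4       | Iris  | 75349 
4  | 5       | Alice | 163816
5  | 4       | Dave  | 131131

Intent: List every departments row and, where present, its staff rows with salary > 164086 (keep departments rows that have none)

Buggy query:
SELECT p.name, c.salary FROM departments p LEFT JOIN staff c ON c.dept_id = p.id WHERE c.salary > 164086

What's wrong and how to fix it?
Bug: Filtering c.salary in WHERE discards the NULL rows produced by LEFT JOIN, turning it into an inner join

Fix: Move the right-table condition into the ON clause so unmatched parents are kept

Corrected query:
SELECT p.name, c.salary FROM departments p LEFT JOIN staff c ON c.dept_id = p.id AND c.salary > 164086

Result:
name        | salary
------------+-------
HR          | NULL  
Engineering | NULL  
Legal       | NULL  
Sales       | NULL  
Marketing   | NULL  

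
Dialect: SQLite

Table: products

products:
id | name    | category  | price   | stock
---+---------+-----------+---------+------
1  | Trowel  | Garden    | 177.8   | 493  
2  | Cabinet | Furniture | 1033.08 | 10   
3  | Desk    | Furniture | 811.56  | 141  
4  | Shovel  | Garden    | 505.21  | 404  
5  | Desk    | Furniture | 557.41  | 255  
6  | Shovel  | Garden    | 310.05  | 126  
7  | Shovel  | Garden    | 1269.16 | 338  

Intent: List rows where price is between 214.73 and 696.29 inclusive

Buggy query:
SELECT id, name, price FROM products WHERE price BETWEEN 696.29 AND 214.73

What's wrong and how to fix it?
Bug: The bounds are reversed; BETWEEN a AND b requires a <= b to match anything

Fix: Write BETWEEN 214.73 AND 696.29

Corrected query:
SELECT id, name, price FROM products WHERE price BETWEEN 214.73 AND 696.29

Result:
id | name   | price 
---+--------+-------
4  | Shovel | 505.21
5  | Desk   | 557.41
6  | Shovel | 310.05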